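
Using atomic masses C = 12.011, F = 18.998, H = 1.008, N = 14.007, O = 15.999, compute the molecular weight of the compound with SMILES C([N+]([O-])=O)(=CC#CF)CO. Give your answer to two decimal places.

Molecular formula: C5H4FNO3.
M = 5×12.011 + 1×18.998 + 4×1.008 + 1×14.007 + 3×15.999 = 145.09 g/mol.

145.09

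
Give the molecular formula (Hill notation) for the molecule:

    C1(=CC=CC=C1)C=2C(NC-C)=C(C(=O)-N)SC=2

C13H14N2OS

Heavy atoms from the SMILES: 13 C, 2 N, 1 O, 1 S.
Implicit hydrogens by atom environment:
  6 × C (aromatic): 1 H each → 6
  4 × C (aromatic): no H
  1 × C: 3 H
  1 × C: 2 H
  1 × C: no H
  1 × N: 2 H
  1 × N: 1 H
  1 × O: no H
  1 × S (aromatic): no H
  Total hydrogens = 14.
Molecular formula: C13H14N2OS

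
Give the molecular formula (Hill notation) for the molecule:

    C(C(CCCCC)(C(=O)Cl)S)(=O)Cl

C8H12Cl2O2S

Heavy atoms from the SMILES: 8 C, 2 Cl, 2 O, 1 S.
Implicit hydrogens by atom environment:
  4 × C: 2 H each → 8
  3 × C: no H
  2 × Cl: no H
  2 × O: no H
  1 × C: 3 H
  1 × S: 1 H
  Total hydrogens = 12.
Molecular formula: C8H12Cl2O2S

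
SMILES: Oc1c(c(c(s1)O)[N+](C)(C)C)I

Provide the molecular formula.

C7H11INO2S+

Heavy atoms from the SMILES: 7 C, 1 I, 1 N, 2 O, 1 S.
Implicit hydrogens by atom environment:
  4 × C (aromatic): no H
  3 × C: 3 H each → 9
  2 × O: 1 H each → 2
  1 × I: no H
  1 × N (charge +1): no H
  1 × S (aromatic): no H
  Total hydrogens = 11.
Net charge +1.
Molecular formula: C7H11INO2S+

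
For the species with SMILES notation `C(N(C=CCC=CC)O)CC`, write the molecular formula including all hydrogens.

Heavy atoms from the SMILES: 9 C, 1 N, 1 O.
Implicit hydrogens by atom environment:
  4 × C: 1 H each → 4
  3 × C: 2 H each → 6
  2 × C: 3 H each → 6
  1 × N: no H
  1 × O: 1 H
  Total hydrogens = 17.
Molecular formula: C9H17NO

C9H17NO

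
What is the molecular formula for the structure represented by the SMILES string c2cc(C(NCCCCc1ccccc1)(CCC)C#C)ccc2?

C22H27N

Heavy atoms from the SMILES: 22 C, 1 N.
Implicit hydrogens by atom environment:
  10 × C (aromatic): 1 H each → 10
  6 × C: 2 H each → 12
  2 × C: no H
  2 × C (aromatic): no H
  1 × C: 3 H
  1 × C: 1 H
  1 × N: 1 H
  Total hydrogens = 27.
Molecular formula: C22H27N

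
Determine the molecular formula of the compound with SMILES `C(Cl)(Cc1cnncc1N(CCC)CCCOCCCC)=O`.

C16H26ClN3O2

Heavy atoms from the SMILES: 16 C, 1 Cl, 3 N, 2 O.
Implicit hydrogens by atom environment:
  9 × C: 2 H each → 18
  2 × C: 3 H each → 6
  2 × C (aromatic): 1 H each → 2
  2 × C (aromatic): no H
  2 × N (aromatic): no H
  2 × O: no H
  1 × C: no H
  1 × Cl: no H
  1 × N: no H
  Total hydrogens = 26.
Molecular formula: C16H26ClN3O2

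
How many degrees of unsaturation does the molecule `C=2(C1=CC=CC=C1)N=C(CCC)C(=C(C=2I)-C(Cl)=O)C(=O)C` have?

Molecular formula from the SMILES: C17H15ClINO2.
DoU = (2C + 2 + N − H − X)/2 = (2·17 + 2 + 1 − 15 − 2)/2 = 20/2 = 10.
(Structurally: 2 ring(s) + 8 π bond(s) = 10.)

10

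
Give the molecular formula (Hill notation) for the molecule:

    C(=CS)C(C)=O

Heavy atoms from the SMILES: 4 C, 1 O, 1 S.
Implicit hydrogens by atom environment:
  2 × C: 1 H each → 2
  1 × C: 3 H
  1 × C: no H
  1 × O: no H
  1 × S: 1 H
  Total hydrogens = 6.
Molecular formula: C4H6OS

C4H6OS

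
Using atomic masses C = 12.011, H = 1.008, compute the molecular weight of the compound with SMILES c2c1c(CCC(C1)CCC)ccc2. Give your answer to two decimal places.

174.29

Molecular formula: C13H18.
M = 13×12.011 + 18×1.008 = 174.29 g/mol.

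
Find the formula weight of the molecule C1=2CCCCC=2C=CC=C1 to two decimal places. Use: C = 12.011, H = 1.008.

132.21

Molecular formula: C10H12.
M = 10×12.011 + 12×1.008 = 132.21 g/mol.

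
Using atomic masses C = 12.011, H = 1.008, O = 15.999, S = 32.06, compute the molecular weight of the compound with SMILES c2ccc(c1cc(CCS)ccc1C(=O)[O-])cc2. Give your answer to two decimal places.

Molecular formula: C15H13O2S-.
M = 15×12.011 + 13×1.008 + 2×15.999 + 1×32.06 = 257.33 g/mol.

257.33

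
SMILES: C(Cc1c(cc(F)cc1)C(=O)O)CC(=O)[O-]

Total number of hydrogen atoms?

Hydrogens are implicit in SMILES; fill each atom to its normal valence:
  3 × C: 2 H each → 6
  3 × C (aromatic): 1 H each → 3
  3 × C (aromatic): no H
  2 × C: no H
  2 × O: no H
  1 × F: no H
  1 × O: 1 H
  1 × O (charge -1): no H
  Total hydrogens = 10.

10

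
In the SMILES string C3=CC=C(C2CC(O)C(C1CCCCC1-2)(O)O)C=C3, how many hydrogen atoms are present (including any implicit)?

Hydrogens are implicit in SMILES; fill each atom to its normal valence:
  5 × C: 2 H each → 10
  5 × C (aromatic): 1 H each → 5
  4 × C: 1 H each → 4
  3 × O: 1 H each → 3
  1 × C: no H
  1 × C (aromatic): no H
  Total hydrogens = 22.

22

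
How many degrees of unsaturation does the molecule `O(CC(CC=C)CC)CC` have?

Molecular formula from the SMILES: C9H18O.
DoU = (2C + 2 + N − H − X)/2 = (2·9 + 2 + 0 − 18 − 0)/2 = 2/2 = 1.
(Structurally: 0 ring(s) + 1 π bond(s) = 1.)

1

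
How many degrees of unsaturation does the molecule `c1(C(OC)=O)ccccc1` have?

5

Molecular formula from the SMILES: C8H8O2.
DoU = (2C + 2 + N − H − X)/2 = (2·8 + 2 + 0 − 8 − 0)/2 = 10/2 = 5.
(Structurally: 1 ring(s) + 4 π bond(s) = 5.)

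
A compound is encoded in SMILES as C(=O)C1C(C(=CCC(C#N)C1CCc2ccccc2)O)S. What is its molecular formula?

Heavy atoms from the SMILES: 17 C, 1 N, 2 O, 1 S.
Implicit hydrogens by atom environment:
  6 × C: 1 H each → 6
  5 × C (aromatic): 1 H each → 5
  3 × C: 2 H each → 6
  2 × C: no H
  1 × C (aromatic): no H
  1 × N: no H
  1 × O: 1 H
  1 × O: no H
  1 × S: 1 H
  Total hydrogens = 19.
Molecular formula: C17H19NO2S

C17H19NO2S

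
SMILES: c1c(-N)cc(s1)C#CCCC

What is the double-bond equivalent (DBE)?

Molecular formula from the SMILES: C9H11NS.
DoU = (2C + 2 + N − H − X)/2 = (2·9 + 2 + 1 − 11 − 0)/2 = 10/2 = 5.
(Structurally: 1 ring(s) + 4 π bond(s) = 5.)

5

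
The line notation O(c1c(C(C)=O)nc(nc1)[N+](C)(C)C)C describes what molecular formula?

C10H16N3O2+

Heavy atoms from the SMILES: 10 C, 3 N, 2 O.
Implicit hydrogens by atom environment:
  5 × C: 3 H each → 15
  3 × C (aromatic): no H
  2 × N (aromatic): no H
  2 × O: no H
  1 × C (aromatic): 1 H
  1 × C: no H
  1 × N (charge +1): no H
  Total hydrogens = 16.
Net charge +1.
Molecular formula: C10H16N3O2+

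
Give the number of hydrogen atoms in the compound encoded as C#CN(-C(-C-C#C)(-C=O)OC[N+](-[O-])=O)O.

8

Hydrogens are implicit in SMILES; fill each atom to its normal valence:
  3 × C: 1 H each → 3
  3 × C: no H
  3 × O: no H
  2 × C: 2 H each → 4
  1 × N: no H
  1 × N (charge +1): no H
  1 × O: 1 H
  1 × O (charge -1): no H
  Total hydrogens = 8.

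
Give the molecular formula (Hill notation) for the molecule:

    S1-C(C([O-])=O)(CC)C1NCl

Heavy atoms from the SMILES: 5 C, 1 Cl, 1 N, 2 O, 1 S.
Implicit hydrogens by atom environment:
  2 × C: no H
  1 × C: 3 H
  1 × C: 2 H
  1 × C: 1 H
  1 × Cl: no H
  1 × N: 1 H
  1 × O: no H
  1 × O (charge -1): no H
  1 × S: no H
  Total hydrogens = 7.
Net charge -1.
Molecular formula: C5H7ClNO2S-

C5H7ClNO2S-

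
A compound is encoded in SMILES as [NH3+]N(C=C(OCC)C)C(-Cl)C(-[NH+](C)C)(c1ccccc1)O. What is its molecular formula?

[C15H26ClN3O2]2+

Heavy atoms from the SMILES: 15 C, 1 Cl, 3 N, 2 O.
Implicit hydrogens by atom environment:
  5 × C (aromatic): 1 H each → 5
  4 × C: 3 H each → 12
  2 × C: 1 H each → 2
  2 × C: no H
  1 × C: 2 H
  1 × C (aromatic): no H
  1 × Cl: no H
  1 × N (charge +1): 3 H
  1 × N (charge +1): 1 H
  1 × N: no H
  1 × O: 1 H
  1 × O: no H
  Total hydrogens = 26.
Net charge +2.
Molecular formula: [C15H26ClN3O2]2+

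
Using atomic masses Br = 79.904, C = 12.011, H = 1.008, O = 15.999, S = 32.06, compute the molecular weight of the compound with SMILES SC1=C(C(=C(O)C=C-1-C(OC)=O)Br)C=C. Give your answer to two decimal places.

Molecular formula: C10H9BrO3S.
M = 1×79.904 + 10×12.011 + 9×1.008 + 3×15.999 + 1×32.06 = 289.14 g/mol.

289.14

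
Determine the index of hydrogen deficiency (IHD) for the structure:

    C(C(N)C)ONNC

0

Molecular formula from the SMILES: C4H13N3O.
DoU = (2C + 2 + N − H − X)/2 = (2·4 + 2 + 3 − 13 − 0)/2 = 0/2 = 0.
(Structurally: 0 ring(s) + 0 π bond(s) = 0.)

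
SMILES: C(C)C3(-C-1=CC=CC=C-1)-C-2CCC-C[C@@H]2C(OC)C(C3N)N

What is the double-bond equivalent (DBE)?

Molecular formula from the SMILES: C19H30N2O.
DoU = (2C + 2 + N − H − X)/2 = (2·19 + 2 + 2 − 30 − 0)/2 = 12/2 = 6.
(Structurally: 3 ring(s) + 3 π bond(s) = 6.)

6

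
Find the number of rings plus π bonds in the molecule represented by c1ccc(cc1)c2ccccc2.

8

Molecular formula from the SMILES: C12H10.
DoU = (2C + 2 + N − H − X)/2 = (2·12 + 2 + 0 − 10 − 0)/2 = 16/2 = 8.
(Structurally: 2 ring(s) + 6 π bond(s) = 8.)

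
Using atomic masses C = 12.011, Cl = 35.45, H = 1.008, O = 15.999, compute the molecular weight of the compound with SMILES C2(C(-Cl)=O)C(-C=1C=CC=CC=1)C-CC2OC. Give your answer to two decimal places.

238.71

Molecular formula: C13H15ClO2.
M = 13×12.011 + 1×35.45 + 15×1.008 + 2×15.999 = 238.71 g/mol.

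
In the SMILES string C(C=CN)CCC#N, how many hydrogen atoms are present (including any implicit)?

10

Hydrogens are implicit in SMILES; fill each atom to its normal valence:
  3 × C: 2 H each → 6
  2 × C: 1 H each → 2
  1 × C: no H
  1 × N: 2 H
  1 × N: no H
  Total hydrogens = 10.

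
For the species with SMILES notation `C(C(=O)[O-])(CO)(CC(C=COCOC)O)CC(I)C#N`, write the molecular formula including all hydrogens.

C12H17INO6-

Heavy atoms from the SMILES: 12 C, 1 I, 1 N, 6 O.
Implicit hydrogens by atom environment:
  4 × C: 2 H each → 8
  4 × C: 1 H each → 4
  3 × C: no H
  3 × O: no H
  2 × O: 1 H each → 2
  1 × C: 3 H
  1 × I: no H
  1 × N: no H
  1 × O (charge -1): no H
  Total hydrogens = 17.
Net charge -1.
Molecular formula: C12H17INO6-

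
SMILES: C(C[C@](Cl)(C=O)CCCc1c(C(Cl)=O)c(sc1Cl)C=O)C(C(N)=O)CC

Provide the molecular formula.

C17H20Cl3NO4S

Heavy atoms from the SMILES: 17 C, 3 Cl, 1 N, 4 O, 1 S.
Implicit hydrogens by atom environment:
  6 × C: 2 H each → 12
  4 × C (aromatic): no H
  4 × O: no H
  3 × C: 1 H each → 3
  3 × C: no H
  3 × Cl: no H
  1 × C: 3 H
  1 × N: 2 H
  1 × S (aromatic): no H
  Total hydrogens = 20.
Molecular formula: C17H20Cl3NO4S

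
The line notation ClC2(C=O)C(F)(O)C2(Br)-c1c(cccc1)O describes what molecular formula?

Heavy atoms from the SMILES: 1 Br, 10 C, 1 Cl, 1 F, 3 O.
Implicit hydrogens by atom environment:
  4 × C (aromatic): 1 H each → 4
  3 × C: no H
  2 × C (aromatic): no H
  2 × O: 1 H each → 2
  1 × Br: no H
  1 × C: 1 H
  1 × Cl: no H
  1 × F: no H
  1 × O: no H
  Total hydrogens = 7.
Molecular formula: C10H7BrClFO3

C10H7BrClFO3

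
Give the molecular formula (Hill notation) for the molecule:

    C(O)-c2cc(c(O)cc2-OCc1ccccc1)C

C15H16O3

Heavy atoms from the SMILES: 15 C, 3 O.
Implicit hydrogens by atom environment:
  7 × C (aromatic): 1 H each → 7
  5 × C (aromatic): no H
  2 × C: 2 H each → 4
  2 × O: 1 H each → 2
  1 × C: 3 H
  1 × O: no H
  Total hydrogens = 16.
Molecular formula: C15H16O3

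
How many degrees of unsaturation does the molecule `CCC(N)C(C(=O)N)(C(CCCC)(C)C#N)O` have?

3

Molecular formula from the SMILES: C12H23N3O2.
DoU = (2C + 2 + N − H − X)/2 = (2·12 + 2 + 3 − 23 − 0)/2 = 6/2 = 3.
(Structurally: 0 ring(s) + 3 π bond(s) = 3.)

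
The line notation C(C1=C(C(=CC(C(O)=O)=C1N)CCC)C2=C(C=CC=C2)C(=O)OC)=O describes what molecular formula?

C19H19NO5

Heavy atoms from the SMILES: 19 C, 1 N, 5 O.
Implicit hydrogens by atom environment:
  7 × C (aromatic): no H
  5 × C (aromatic): 1 H each → 5
  4 × O: no H
  2 × C: 3 H each → 6
  2 × C: 2 H each → 4
  2 × C: no H
  1 × C: 1 H
  1 × N: 2 H
  1 × O: 1 H
  Total hydrogens = 19.
Molecular formula: C19H19NO5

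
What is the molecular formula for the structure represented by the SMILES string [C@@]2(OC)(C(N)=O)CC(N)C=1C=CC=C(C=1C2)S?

Heavy atoms from the SMILES: 12 C, 2 N, 2 O, 1 S.
Implicit hydrogens by atom environment:
  3 × C (aromatic): 1 H each → 3
  3 × C (aromatic): no H
  2 × C: 2 H each → 4
  2 × C: no H
  2 × N: 2 H each → 4
  2 × O: no H
  1 × C: 3 H
  1 × C: 1 H
  1 × S: 1 H
  Total hydrogens = 16.
Molecular formula: C12H16N2O2S

C12H16N2O2S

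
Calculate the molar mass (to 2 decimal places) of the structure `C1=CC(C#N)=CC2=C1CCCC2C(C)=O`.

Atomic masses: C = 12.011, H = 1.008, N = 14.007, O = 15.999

199.25

Molecular formula: C13H13NO.
M = 13×12.011 + 13×1.008 + 1×14.007 + 1×15.999 = 199.25 g/mol.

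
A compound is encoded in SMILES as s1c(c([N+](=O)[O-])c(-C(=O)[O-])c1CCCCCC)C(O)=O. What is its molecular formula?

C12H14NO6S-

Heavy atoms from the SMILES: 12 C, 1 N, 6 O, 1 S.
Implicit hydrogens by atom environment:
  5 × C: 2 H each → 10
  4 × C (aromatic): no H
  3 × O: no H
  2 × C: no H
  2 × O (charge -1): no H
  1 × C: 3 H
  1 × N (charge +1): no H
  1 × O: 1 H
  1 × S (aromatic): no H
  Total hydrogens = 14.
Net charge -1.
Molecular formula: C12H14NO6S-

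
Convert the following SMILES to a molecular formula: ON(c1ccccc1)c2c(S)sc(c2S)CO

Heavy atoms from the SMILES: 11 C, 1 N, 2 O, 3 S.
Implicit hydrogens by atom environment:
  5 × C (aromatic): 1 H each → 5
  5 × C (aromatic): no H
  2 × O: 1 H each → 2
  2 × S: 1 H each → 2
  1 × C: 2 H
  1 × N: no H
  1 × S (aromatic): no H
  Total hydrogens = 11.
Molecular formula: C11H11NO2S3

C11H11NO2S3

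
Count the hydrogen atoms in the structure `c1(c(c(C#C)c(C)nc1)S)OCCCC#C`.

Hydrogens are implicit in SMILES; fill each atom to its normal valence:
  4 × C (aromatic): no H
  3 × C: 2 H each → 6
  2 × C: 1 H each → 2
  2 × C: no H
  1 × C: 3 H
  1 × C (aromatic): 1 H
  1 × N (aromatic): no H
  1 × O: no H
  1 × S: 1 H
  Total hydrogens = 13.

13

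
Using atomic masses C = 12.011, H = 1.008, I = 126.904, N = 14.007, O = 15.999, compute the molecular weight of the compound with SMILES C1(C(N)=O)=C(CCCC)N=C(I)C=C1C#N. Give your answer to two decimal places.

329.14

Molecular formula: C11H12IN3O.
M = 11×12.011 + 12×1.008 + 1×126.904 + 3×14.007 + 1×15.999 = 329.14 g/mol.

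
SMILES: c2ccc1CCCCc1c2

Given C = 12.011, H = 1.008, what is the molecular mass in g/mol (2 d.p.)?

132.21

Molecular formula: C10H12.
M = 10×12.011 + 12×1.008 = 132.21 g/mol.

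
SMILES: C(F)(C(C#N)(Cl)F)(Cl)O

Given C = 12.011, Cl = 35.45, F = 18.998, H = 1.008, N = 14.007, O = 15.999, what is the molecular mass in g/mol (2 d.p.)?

175.94

Molecular formula: C3HCl2F2NO.
M = 3×12.011 + 2×35.45 + 2×18.998 + 1×1.008 + 1×14.007 + 1×15.999 = 175.94 g/mol.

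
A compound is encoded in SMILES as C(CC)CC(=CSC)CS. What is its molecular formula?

C8H16S2

Heavy atoms from the SMILES: 8 C, 2 S.
Implicit hydrogens by atom environment:
  4 × C: 2 H each → 8
  2 × C: 3 H each → 6
  1 × C: 1 H
  1 × C: no H
  1 × S: 1 H
  1 × S: no H
  Total hydrogens = 16.
Molecular formula: C8H16S2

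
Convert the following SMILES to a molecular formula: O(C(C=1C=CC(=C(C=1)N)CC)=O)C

Heavy atoms from the SMILES: 10 C, 1 N, 2 O.
Implicit hydrogens by atom environment:
  3 × C (aromatic): 1 H each → 3
  3 × C (aromatic): no H
  2 × C: 3 H each → 6
  2 × O: no H
  1 × C: 2 H
  1 × C: no H
  1 × N: 2 H
  Total hydrogens = 13.
Molecular formula: C10H13NO2

C10H13NO2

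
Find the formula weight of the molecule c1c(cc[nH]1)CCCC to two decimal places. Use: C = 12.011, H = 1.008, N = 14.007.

123.20

Molecular formula: C8H13N.
M = 8×12.011 + 13×1.008 + 1×14.007 = 123.20 g/mol.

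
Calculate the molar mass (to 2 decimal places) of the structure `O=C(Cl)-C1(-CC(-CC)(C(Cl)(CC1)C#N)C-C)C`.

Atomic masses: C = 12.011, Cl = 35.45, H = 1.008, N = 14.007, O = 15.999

Molecular formula: C13H19Cl2NO.
M = 13×12.011 + 2×35.45 + 19×1.008 + 1×14.007 + 1×15.999 = 276.20 g/mol.

276.20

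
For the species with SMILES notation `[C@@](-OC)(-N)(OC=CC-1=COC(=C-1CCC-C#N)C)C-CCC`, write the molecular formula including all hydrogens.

C17H26N2O3

Heavy atoms from the SMILES: 17 C, 2 N, 3 O.
Implicit hydrogens by atom environment:
  6 × C: 2 H each → 12
  3 × C: 3 H each → 9
  3 × C (aromatic): no H
  2 × C: 1 H each → 2
  2 × C: no H
  2 × O: no H
  1 × C (aromatic): 1 H
  1 × N: 2 H
  1 × N: no H
  1 × O (aromatic): no H
  Total hydrogens = 26.
Molecular formula: C17H26N2O3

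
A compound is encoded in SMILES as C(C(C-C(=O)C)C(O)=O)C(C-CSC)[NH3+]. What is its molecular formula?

C10H20NO3S+

Heavy atoms from the SMILES: 10 C, 1 N, 3 O, 1 S.
Implicit hydrogens by atom environment:
  4 × C: 2 H each → 8
  2 × C: 3 H each → 6
  2 × C: 1 H each → 2
  2 × C: no H
  2 × O: no H
  1 × N (charge +1): 3 H
  1 × O: 1 H
  1 × S: no H
  Total hydrogens = 20.
Net charge +1.
Molecular formula: C10H20NO3S+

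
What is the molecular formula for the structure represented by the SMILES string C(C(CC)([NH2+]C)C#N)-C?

Heavy atoms from the SMILES: 7 C, 2 N.
Implicit hydrogens by atom environment:
  3 × C: 3 H each → 9
  2 × C: 2 H each → 4
  2 × C: no H
  1 × N (charge +1): 2 H
  1 × N: no H
  Total hydrogens = 15.
Net charge +1.
Molecular formula: C7H15N2+

C7H15N2+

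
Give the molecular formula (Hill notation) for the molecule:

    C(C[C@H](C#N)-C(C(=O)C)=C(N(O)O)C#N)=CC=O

Heavy atoms from the SMILES: 11 C, 3 N, 4 O.
Implicit hydrogens by atom environment:
  5 × C: no H
  4 × C: 1 H each → 4
  3 × N: no H
  2 × O: 1 H each → 2
  2 × O: no H
  1 × C: 3 H
  1 × C: 2 H
  Total hydrogens = 11.
Molecular formula: C11H11N3O4

C11H11N3O4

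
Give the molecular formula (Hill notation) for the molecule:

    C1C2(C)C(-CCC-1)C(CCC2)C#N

C12H19N

Heavy atoms from the SMILES: 12 C, 1 N.
Implicit hydrogens by atom environment:
  7 × C: 2 H each → 14
  2 × C: 1 H each → 2
  2 × C: no H
  1 × C: 3 H
  1 × N: no H
  Total hydrogens = 19.
Molecular formula: C12H19N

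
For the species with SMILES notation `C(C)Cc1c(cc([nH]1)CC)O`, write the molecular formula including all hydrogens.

C9H15NO

Heavy atoms from the SMILES: 9 C, 1 N, 1 O.
Implicit hydrogens by atom environment:
  3 × C: 2 H each → 6
  3 × C (aromatic): no H
  2 × C: 3 H each → 6
  1 × C (aromatic): 1 H
  1 × N (aromatic): 1 H
  1 × O: 1 H
  Total hydrogens = 15.
Molecular formula: C9H15NO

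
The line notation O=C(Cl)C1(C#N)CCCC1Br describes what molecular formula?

C7H7BrClNO

Heavy atoms from the SMILES: 1 Br, 7 C, 1 Cl, 1 N, 1 O.
Implicit hydrogens by atom environment:
  3 × C: 2 H each → 6
  3 × C: no H
  1 × Br: no H
  1 × C: 1 H
  1 × Cl: no H
  1 × N: no H
  1 × O: no H
  Total hydrogens = 7.
Molecular formula: C7H7BrClNO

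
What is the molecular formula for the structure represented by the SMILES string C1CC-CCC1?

Heavy atoms from the SMILES: 6 C.
Implicit hydrogens by atom environment:
  6 × C: 2 H each → 12
  Total hydrogens = 12.
Molecular formula: C6H12

C6H12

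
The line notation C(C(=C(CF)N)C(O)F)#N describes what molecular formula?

C5H6F2N2O

Heavy atoms from the SMILES: 5 C, 2 F, 2 N, 1 O.
Implicit hydrogens by atom environment:
  3 × C: no H
  2 × F: no H
  1 × C: 2 H
  1 × C: 1 H
  1 × N: 2 H
  1 × N: no H
  1 × O: 1 H
  Total hydrogens = 6.
Molecular formula: C5H6F2N2O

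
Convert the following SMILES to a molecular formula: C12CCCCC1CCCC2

C10H18

Heavy atoms from the SMILES: 10 C.
Implicit hydrogens by atom environment:
  8 × C: 2 H each → 16
  2 × C: 1 H each → 2
  Total hydrogens = 18.
Molecular formula: C10H18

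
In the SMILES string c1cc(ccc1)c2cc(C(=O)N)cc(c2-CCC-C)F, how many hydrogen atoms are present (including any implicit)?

Hydrogens are implicit in SMILES; fill each atom to its normal valence:
  7 × C (aromatic): 1 H each → 7
  5 × C (aromatic): no H
  3 × C: 2 H each → 6
  1 × C: 3 H
  1 × C: no H
  1 × F: no H
  1 × N: 2 H
  1 × O: no H
  Total hydrogens = 18.

18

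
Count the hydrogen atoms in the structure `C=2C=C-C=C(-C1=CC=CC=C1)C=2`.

Hydrogens are implicit in SMILES; fill each atom to its normal valence:
  10 × C (aromatic): 1 H each → 10
  2 × C (aromatic): no H
  Total hydrogens = 10.

10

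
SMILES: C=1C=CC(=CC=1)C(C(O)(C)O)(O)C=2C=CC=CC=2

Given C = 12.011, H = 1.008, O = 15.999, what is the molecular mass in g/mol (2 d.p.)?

Molecular formula: C15H16O3.
M = 15×12.011 + 16×1.008 + 3×15.999 = 244.29 g/mol.

244.29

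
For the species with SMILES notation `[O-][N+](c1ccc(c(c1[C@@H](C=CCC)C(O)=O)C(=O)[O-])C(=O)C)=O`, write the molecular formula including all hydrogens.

Heavy atoms from the SMILES: 15 C, 1 N, 7 O.
Implicit hydrogens by atom environment:
  4 × C (aromatic): no H
  4 × O: no H
  3 × C: 1 H each → 3
  3 × C: no H
  2 × C: 3 H each → 6
  2 × C (aromatic): 1 H each → 2
  2 × O (charge -1): no H
  1 × C: 2 H
  1 × N (charge +1): no H
  1 × O: 1 H
  Total hydrogens = 14.
Net charge -1.
Molecular formula: C15H14NO7-

C15H14NO7-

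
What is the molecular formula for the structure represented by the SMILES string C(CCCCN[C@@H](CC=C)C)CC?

C12H25N

Heavy atoms from the SMILES: 12 C, 1 N.
Implicit hydrogens by atom environment:
  8 × C: 2 H each → 16
  2 × C: 3 H each → 6
  2 × C: 1 H each → 2
  1 × N: 1 H
  Total hydrogens = 25.
Molecular formula: C12H25N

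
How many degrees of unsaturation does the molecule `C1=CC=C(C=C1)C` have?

Molecular formula from the SMILES: C7H8.
DoU = (2C + 2 + N − H − X)/2 = (2·7 + 2 + 0 − 8 − 0)/2 = 8/2 = 4.
(Structurally: 1 ring(s) + 3 π bond(s) = 4.)

4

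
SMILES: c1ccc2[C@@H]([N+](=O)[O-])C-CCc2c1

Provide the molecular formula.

C10H11NO2

Heavy atoms from the SMILES: 10 C, 1 N, 2 O.
Implicit hydrogens by atom environment:
  4 × C (aromatic): 1 H each → 4
  3 × C: 2 H each → 6
  2 × C (aromatic): no H
  1 × C: 1 H
  1 × N (charge +1): no H
  1 × O: no H
  1 × O (charge -1): no H
  Total hydrogens = 11.
Molecular formula: C10H11NO2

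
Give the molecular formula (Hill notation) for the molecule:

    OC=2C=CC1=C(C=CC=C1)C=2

C10H8O

Heavy atoms from the SMILES: 10 C, 1 O.
Implicit hydrogens by atom environment:
  7 × C (aromatic): 1 H each → 7
  3 × C (aromatic): no H
  1 × O: 1 H
  Total hydrogens = 8.
Molecular formula: C10H8O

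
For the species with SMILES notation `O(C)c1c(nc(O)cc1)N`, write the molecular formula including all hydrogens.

Heavy atoms from the SMILES: 6 C, 2 N, 2 O.
Implicit hydrogens by atom environment:
  3 × C (aromatic): no H
  2 × C (aromatic): 1 H each → 2
  1 × C: 3 H
  1 × N: 2 H
  1 × N (aromatic): no H
  1 × O: 1 H
  1 × O: no H
  Total hydrogens = 8.
Molecular formula: C6H8N2O2

C6H8N2O2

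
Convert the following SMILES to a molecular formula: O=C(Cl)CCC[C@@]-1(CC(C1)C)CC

C11H19ClO

Heavy atoms from the SMILES: 11 C, 1 Cl, 1 O.
Implicit hydrogens by atom environment:
  6 × C: 2 H each → 12
  2 × C: 3 H each → 6
  2 × C: no H
  1 × C: 1 H
  1 × Cl: no H
  1 × O: no H
  Total hydrogens = 19.
Molecular formula: C11H19ClO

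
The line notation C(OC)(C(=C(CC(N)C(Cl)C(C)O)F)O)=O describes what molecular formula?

Heavy atoms from the SMILES: 9 C, 1 Cl, 1 F, 1 N, 4 O.
Implicit hydrogens by atom environment:
  3 × C: 1 H each → 3
  3 × C: no H
  2 × C: 3 H each → 6
  2 × O: 1 H each → 2
  2 × O: no H
  1 × C: 2 H
  1 × Cl: no H
  1 × F: no H
  1 × N: 2 H
  Total hydrogens = 15.
Molecular formula: C9H15ClFNO4

C9H15ClFNO4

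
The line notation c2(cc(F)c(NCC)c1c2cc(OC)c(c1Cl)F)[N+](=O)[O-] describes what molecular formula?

Heavy atoms from the SMILES: 13 C, 1 Cl, 2 F, 2 N, 3 O.
Implicit hydrogens by atom environment:
  8 × C (aromatic): no H
  2 × C: 3 H each → 6
  2 × C (aromatic): 1 H each → 2
  2 × F: no H
  2 × O: no H
  1 × C: 2 H
  1 × Cl: no H
  1 × N: 1 H
  1 × N (charge +1): no H
  1 × O (charge -1): no H
  Total hydrogens = 11.
Molecular formula: C13H11ClF2N2O3

C13H11ClF2N2O3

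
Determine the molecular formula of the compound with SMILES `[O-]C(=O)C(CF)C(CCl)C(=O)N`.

C6H8ClFNO3-

Heavy atoms from the SMILES: 6 C, 1 Cl, 1 F, 1 N, 3 O.
Implicit hydrogens by atom environment:
  2 × C: 2 H each → 4
  2 × C: 1 H each → 2
  2 × C: no H
  2 × O: no H
  1 × Cl: no H
  1 × F: no H
  1 × N: 2 H
  1 × O (charge -1): no H
  Total hydrogens = 8.
Net charge -1.
Molecular formula: C6H8ClFNO3-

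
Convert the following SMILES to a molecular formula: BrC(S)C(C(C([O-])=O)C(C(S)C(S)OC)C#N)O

C9H13BrNO4S3-

Heavy atoms from the SMILES: 1 Br, 9 C, 1 N, 4 O, 3 S.
Implicit hydrogens by atom environment:
  6 × C: 1 H each → 6
  3 × S: 1 H each → 3
  2 × C: no H
  2 × O: no H
  1 × Br: no H
  1 × C: 3 H
  1 × N: no H
  1 × O: 1 H
  1 × O (charge -1): no H
  Total hydrogens = 13.
Net charge -1.
Molecular formula: C9H13BrNO4S3-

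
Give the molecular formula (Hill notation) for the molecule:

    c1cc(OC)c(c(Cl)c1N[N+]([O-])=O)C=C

Heavy atoms from the SMILES: 9 C, 1 Cl, 2 N, 3 O.
Implicit hydrogens by atom environment:
  4 × C (aromatic): no H
  2 × C (aromatic): 1 H each → 2
  2 × O: no H
  1 × C: 3 H
  1 × C: 2 H
  1 × C: 1 H
  1 × Cl: no H
  1 × N: 1 H
  1 × N (charge +1): no H
  1 × O (charge -1): no H
  Total hydrogens = 9.
Molecular formula: C9H9ClN2O3

C9H9ClN2O3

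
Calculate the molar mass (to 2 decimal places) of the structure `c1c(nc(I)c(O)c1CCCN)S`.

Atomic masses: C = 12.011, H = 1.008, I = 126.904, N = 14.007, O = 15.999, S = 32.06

Molecular formula: C8H11IN2OS.
M = 8×12.011 + 11×1.008 + 1×126.904 + 2×14.007 + 1×15.999 + 1×32.06 = 310.15 g/mol.

310.15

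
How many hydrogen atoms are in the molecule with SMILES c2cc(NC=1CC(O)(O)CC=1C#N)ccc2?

12

Hydrogens are implicit in SMILES; fill each atom to its normal valence:
  5 × C (aromatic): 1 H each → 5
  4 × C: no H
  2 × C: 2 H each → 4
  2 × O: 1 H each → 2
  1 × C (aromatic): no H
  1 × N: 1 H
  1 × N: no H
  Total hydrogens = 12.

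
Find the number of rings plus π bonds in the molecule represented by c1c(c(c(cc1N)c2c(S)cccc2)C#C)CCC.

10

Molecular formula from the SMILES: C17H17NS.
DoU = (2C + 2 + N − H − X)/2 = (2·17 + 2 + 1 − 17 − 0)/2 = 20/2 = 10.
(Structurally: 2 ring(s) + 8 π bond(s) = 10.)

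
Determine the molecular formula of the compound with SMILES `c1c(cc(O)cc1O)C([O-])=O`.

C7H5O4-

Heavy atoms from the SMILES: 7 C, 4 O.
Implicit hydrogens by atom environment:
  3 × C (aromatic): 1 H each → 3
  3 × C (aromatic): no H
  2 × O: 1 H each → 2
  1 × C: no H
  1 × O: no H
  1 × O (charge -1): no H
  Total hydrogens = 5.
Net charge -1.
Molecular formula: C7H5O4-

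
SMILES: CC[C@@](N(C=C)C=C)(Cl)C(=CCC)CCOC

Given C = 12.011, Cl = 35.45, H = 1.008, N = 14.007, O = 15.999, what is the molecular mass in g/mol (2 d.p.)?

Molecular formula: C14H24ClNO.
M = 14×12.011 + 1×35.45 + 24×1.008 + 1×14.007 + 1×15.999 = 257.80 g/mol.

257.80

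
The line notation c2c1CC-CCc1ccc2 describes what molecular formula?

Heavy atoms from the SMILES: 10 C.
Implicit hydrogens by atom environment:
  4 × C: 2 H each → 8
  4 × C (aromatic): 1 H each → 4
  2 × C (aromatic): no H
  Total hydrogens = 12.
Molecular formula: C10H12

C10H12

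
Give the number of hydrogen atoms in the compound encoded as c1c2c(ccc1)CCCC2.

Hydrogens are implicit in SMILES; fill each atom to its normal valence:
  4 × C: 2 H each → 8
  4 × C (aromatic): 1 H each → 4
  2 × C (aromatic): no H
  Total hydrogens = 12.

12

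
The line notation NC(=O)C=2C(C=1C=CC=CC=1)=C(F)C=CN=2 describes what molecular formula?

Heavy atoms from the SMILES: 12 C, 1 F, 2 N, 1 O.
Implicit hydrogens by atom environment:
  7 × C (aromatic): 1 H each → 7
  4 × C (aromatic): no H
  1 × C: no H
  1 × F: no H
  1 × N: 2 H
  1 × N (aromatic): no H
  1 × O: no H
  Total hydrogens = 9.
Molecular formula: C12H9FN2O

C12H9FN2O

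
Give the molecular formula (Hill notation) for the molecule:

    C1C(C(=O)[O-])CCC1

C6H9O2-

Heavy atoms from the SMILES: 6 C, 2 O.
Implicit hydrogens by atom environment:
  4 × C: 2 H each → 8
  1 × C: 1 H
  1 × C: no H
  1 × O: no H
  1 × O (charge -1): no H
  Total hydrogens = 9.
Net charge -1.
Molecular formula: C6H9O2-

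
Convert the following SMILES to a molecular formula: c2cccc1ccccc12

Heavy atoms from the SMILES: 10 C.
Implicit hydrogens by atom environment:
  8 × C (aromatic): 1 H each → 8
  2 × C (aromatic): no H
  Total hydrogens = 8.
Molecular formula: C10H8

C10H8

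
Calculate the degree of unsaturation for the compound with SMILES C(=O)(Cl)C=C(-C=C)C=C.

Molecular formula from the SMILES: C7H7ClO.
DoU = (2C + 2 + N − H − X)/2 = (2·7 + 2 + 0 − 7 − 1)/2 = 8/2 = 4.
(Structurally: 0 ring(s) + 4 π bond(s) = 4.)

4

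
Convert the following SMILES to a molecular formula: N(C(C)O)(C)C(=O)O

C4H9NO3

Heavy atoms from the SMILES: 4 C, 1 N, 3 O.
Implicit hydrogens by atom environment:
  2 × C: 3 H each → 6
  2 × O: 1 H each → 2
  1 × C: 1 H
  1 × C: no H
  1 × N: no H
  1 × O: no H
  Total hydrogens = 9.
Molecular formula: C4H9NO3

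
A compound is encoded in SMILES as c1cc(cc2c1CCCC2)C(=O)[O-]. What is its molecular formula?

C11H11O2-

Heavy atoms from the SMILES: 11 C, 2 O.
Implicit hydrogens by atom environment:
  4 × C: 2 H each → 8
  3 × C (aromatic): 1 H each → 3
  3 × C (aromatic): no H
  1 × C: no H
  1 × O: no H
  1 × O (charge -1): no H
  Total hydrogens = 11.
Net charge -1.
Molecular formula: C11H11O2-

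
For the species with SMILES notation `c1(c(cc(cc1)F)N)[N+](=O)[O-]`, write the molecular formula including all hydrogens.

C6H5FN2O2

Heavy atoms from the SMILES: 6 C, 1 F, 2 N, 2 O.
Implicit hydrogens by atom environment:
  3 × C (aromatic): 1 H each → 3
  3 × C (aromatic): no H
  1 × F: no H
  1 × N: 2 H
  1 × N (charge +1): no H
  1 × O: no H
  1 × O (charge -1): no H
  Total hydrogens = 5.
Molecular formula: C6H5FN2O2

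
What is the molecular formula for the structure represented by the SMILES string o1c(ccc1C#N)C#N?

Heavy atoms from the SMILES: 6 C, 2 N, 1 O.
Implicit hydrogens by atom environment:
  2 × C (aromatic): 1 H each → 2
  2 × C (aromatic): no H
  2 × C: no H
  2 × N: no H
  1 × O (aromatic): no H
  Total hydrogens = 2.
Molecular formula: C6H2N2O

C6H2N2O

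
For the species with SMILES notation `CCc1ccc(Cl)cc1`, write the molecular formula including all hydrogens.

Heavy atoms from the SMILES: 8 C, 1 Cl.
Implicit hydrogens by atom environment:
  4 × C (aromatic): 1 H each → 4
  2 × C (aromatic): no H
  1 × C: 3 H
  1 × C: 2 H
  1 × Cl: no H
  Total hydrogens = 9.
Molecular formula: C8H9Cl

C8H9Cl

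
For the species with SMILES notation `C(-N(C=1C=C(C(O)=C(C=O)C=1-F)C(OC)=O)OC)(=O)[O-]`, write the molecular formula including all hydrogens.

Heavy atoms from the SMILES: 11 C, 1 F, 1 N, 7 O.
Implicit hydrogens by atom environment:
  5 × C (aromatic): no H
  5 × O: no H
  2 × C: 3 H each → 6
  2 × C: no H
  1 × C (aromatic): 1 H
  1 × C: 1 H
  1 × F: no H
  1 × N: no H
  1 × O: 1 H
  1 × O (charge -1): no H
  Total hydrogens = 9.
Net charge -1.
Molecular formula: C11H9FNO7-

C11H9FNO7-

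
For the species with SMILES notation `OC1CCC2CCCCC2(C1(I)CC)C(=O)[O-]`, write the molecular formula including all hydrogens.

C13H20IO3-

Heavy atoms from the SMILES: 13 C, 1 I, 3 O.
Implicit hydrogens by atom environment:
  7 × C: 2 H each → 14
  3 × C: no H
  2 × C: 1 H each → 2
  1 × C: 3 H
  1 × I: no H
  1 × O: 1 H
  1 × O: no H
  1 × O (charge -1): no H
  Total hydrogens = 20.
Net charge -1.
Molecular formula: C13H20IO3-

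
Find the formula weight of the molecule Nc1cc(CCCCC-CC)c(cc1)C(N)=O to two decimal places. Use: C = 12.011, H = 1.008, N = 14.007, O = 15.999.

234.34

Molecular formula: C14H22N2O.
M = 14×12.011 + 22×1.008 + 2×14.007 + 1×15.999 = 234.34 g/mol.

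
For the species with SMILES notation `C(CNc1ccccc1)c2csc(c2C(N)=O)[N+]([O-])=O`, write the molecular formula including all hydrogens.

C13H13N3O3S

Heavy atoms from the SMILES: 13 C, 3 N, 3 O, 1 S.
Implicit hydrogens by atom environment:
  6 × C (aromatic): 1 H each → 6
  4 × C (aromatic): no H
  2 × C: 2 H each → 4
  2 × O: no H
  1 × C: no H
  1 × N: 2 H
  1 × N: 1 H
  1 × N (charge +1): no H
  1 × O (charge -1): no H
  1 × S (aromatic): no H
  Total hydrogens = 13.
Molecular formula: C13H13N3O3S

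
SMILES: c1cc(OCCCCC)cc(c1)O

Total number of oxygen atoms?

2

The symbol for oxygen appears 2 times in the SMILES.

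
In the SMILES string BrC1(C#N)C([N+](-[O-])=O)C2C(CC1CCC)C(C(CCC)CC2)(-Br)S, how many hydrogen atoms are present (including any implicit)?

26

Hydrogens are implicit in SMILES; fill each atom to its normal valence:
  7 × C: 2 H each → 14
  5 × C: 1 H each → 5
  3 × C: no H
  2 × Br: no H
  2 × C: 3 H each → 6
  1 × N: no H
  1 × N (charge +1): no H
  1 × O: no H
  1 × O (charge -1): no H
  1 × S: 1 H
  Total hydrogens = 26.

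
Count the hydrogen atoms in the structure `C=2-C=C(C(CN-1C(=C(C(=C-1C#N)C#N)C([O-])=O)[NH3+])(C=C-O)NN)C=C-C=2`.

16

Hydrogens are implicit in SMILES; fill each atom to its normal valence:
  5 × C (aromatic): 1 H each → 5
  5 × C (aromatic): no H
  4 × C: no H
  2 × C: 1 H each → 2
  2 × N: no H
  1 × C: 2 H
  1 × N (charge +1): 3 H
  1 × N: 2 H
  1 × N: 1 H
  1 × N (aromatic): no H
  1 × O: 1 H
  1 × O: no H
  1 × O (charge -1): no H
  Total hydrogens = 16.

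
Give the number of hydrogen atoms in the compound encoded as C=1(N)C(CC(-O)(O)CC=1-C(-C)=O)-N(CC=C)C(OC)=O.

20

Hydrogens are implicit in SMILES; fill each atom to its normal valence:
  5 × C: no H
  4 × C: 2 H each → 8
  3 × O: no H
  2 × C: 3 H each → 6
  2 × C: 1 H each → 2
  2 × O: 1 H each → 2
  1 × N: 2 H
  1 × N: no H
  Total hydrogens = 20.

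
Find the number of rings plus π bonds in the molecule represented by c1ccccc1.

Molecular formula from the SMILES: C6H6.
DoU = (2C + 2 + N − H − X)/2 = (2·6 + 2 + 0 − 6 − 0)/2 = 8/2 = 4.
(Structurally: 1 ring(s) + 3 π bond(s) = 4.)

4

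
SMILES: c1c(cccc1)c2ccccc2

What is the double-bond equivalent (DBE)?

Molecular formula from the SMILES: C12H10.
DoU = (2C + 2 + N − H − X)/2 = (2·12 + 2 + 0 − 10 − 0)/2 = 16/2 = 8.
(Structurally: 2 ring(s) + 6 π bond(s) = 8.)

8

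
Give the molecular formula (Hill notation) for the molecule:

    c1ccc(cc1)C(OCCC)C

Heavy atoms from the SMILES: 11 C, 1 O.
Implicit hydrogens by atom environment:
  5 × C (aromatic): 1 H each → 5
  2 × C: 3 H each → 6
  2 × C: 2 H each → 4
  1 × C: 1 H
  1 × C (aromatic): no H
  1 × O: no H
  Total hydrogens = 16.
Molecular formula: C11H16O

C11H16O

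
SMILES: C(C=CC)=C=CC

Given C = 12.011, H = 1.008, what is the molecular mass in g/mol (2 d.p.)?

94.16

Molecular formula: C7H10.
M = 7×12.011 + 10×1.008 = 94.16 g/mol.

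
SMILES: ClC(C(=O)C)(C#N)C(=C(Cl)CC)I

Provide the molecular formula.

C8H8Cl2INO

Heavy atoms from the SMILES: 8 C, 2 Cl, 1 I, 1 N, 1 O.
Implicit hydrogens by atom environment:
  5 × C: no H
  2 × C: 3 H each → 6
  2 × Cl: no H
  1 × C: 2 H
  1 × I: no H
  1 × N: no H
  1 × O: no H
  Total hydrogens = 8.
Molecular formula: C8H8Cl2INO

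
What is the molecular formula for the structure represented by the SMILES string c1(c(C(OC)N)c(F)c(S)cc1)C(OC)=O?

Heavy atoms from the SMILES: 10 C, 1 F, 1 N, 3 O, 1 S.
Implicit hydrogens by atom environment:
  4 × C (aromatic): no H
  3 × O: no H
  2 × C: 3 H each → 6
  2 × C (aromatic): 1 H each → 2
  1 × C: 1 H
  1 × C: no H
  1 × F: no H
  1 × N: 2 H
  1 × S: 1 H
  Total hydrogens = 12.
Molecular formula: C10H12FNO3S

C10H12FNO3S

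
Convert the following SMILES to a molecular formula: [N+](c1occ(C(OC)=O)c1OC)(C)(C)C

Heavy atoms from the SMILES: 10 C, 1 N, 4 O.
Implicit hydrogens by atom environment:
  5 × C: 3 H each → 15
  3 × C (aromatic): no H
  3 × O: no H
  1 × C (aromatic): 1 H
  1 × C: no H
  1 × N (charge +1): no H
  1 × O (aromatic): no H
  Total hydrogens = 16.
Net charge +1.
Molecular formula: C10H16NO4+

C10H16NO4+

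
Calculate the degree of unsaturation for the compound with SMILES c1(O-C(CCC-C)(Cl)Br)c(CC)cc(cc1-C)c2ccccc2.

8

Molecular formula from the SMILES: C20H24BrClO.
DoU = (2C + 2 + N − H − X)/2 = (2·20 + 2 + 0 − 24 − 2)/2 = 16/2 = 8.
(Structurally: 2 ring(s) + 6 π bond(s) = 8.)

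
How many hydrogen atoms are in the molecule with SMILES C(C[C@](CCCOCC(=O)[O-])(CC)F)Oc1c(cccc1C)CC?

28

Hydrogens are implicit in SMILES; fill each atom to its normal valence:
  8 × C: 2 H each → 16
  3 × C: 3 H each → 9
  3 × C (aromatic): 1 H each → 3
  3 × C (aromatic): no H
  3 × O: no H
  2 × C: no H
  1 × F: no H
  1 × O (charge -1): no H
  Total hydrogens = 28.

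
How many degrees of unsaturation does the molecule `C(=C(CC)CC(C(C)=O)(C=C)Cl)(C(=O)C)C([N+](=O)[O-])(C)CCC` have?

Molecular formula from the SMILES: C17H26ClNO4.
DoU = (2C + 2 + N − H − X)/2 = (2·17 + 2 + 1 − 26 − 1)/2 = 10/2 = 5.
(Structurally: 0 ring(s) + 5 π bond(s) = 5.)

5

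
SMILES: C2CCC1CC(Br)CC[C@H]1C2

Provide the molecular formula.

C10H17Br

Heavy atoms from the SMILES: 1 Br, 10 C.
Implicit hydrogens by atom environment:
  7 × C: 2 H each → 14
  3 × C: 1 H each → 3
  1 × Br: no H
  Total hydrogens = 17.
Molecular formula: C10H17Br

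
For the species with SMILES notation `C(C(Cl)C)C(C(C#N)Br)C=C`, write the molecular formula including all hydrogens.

Heavy atoms from the SMILES: 1 Br, 8 C, 1 Cl, 1 N.
Implicit hydrogens by atom environment:
  4 × C: 1 H each → 4
  2 × C: 2 H each → 4
  1 × Br: no H
  1 × C: 3 H
  1 × C: no H
  1 × Cl: no H
  1 × N: no H
  Total hydrogens = 11.
Molecular formula: C8H11BrClN

C8H11BrClN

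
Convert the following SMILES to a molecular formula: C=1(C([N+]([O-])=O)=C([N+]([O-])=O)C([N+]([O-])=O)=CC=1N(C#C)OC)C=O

Heavy atoms from the SMILES: 10 C, 4 N, 8 O.
Implicit hydrogens by atom environment:
  5 × C (aromatic): no H
  5 × O: no H
  3 × N (charge +1): no H
  3 × O (charge -1): no H
  2 × C: 1 H each → 2
  1 × C: 3 H
  1 × C (aromatic): 1 H
  1 × C: no H
  1 × N: no H
  Total hydrogens = 6.
Molecular formula: C10H6N4O8

C10H6N4O8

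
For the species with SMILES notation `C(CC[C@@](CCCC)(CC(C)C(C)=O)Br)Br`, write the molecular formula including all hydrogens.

Heavy atoms from the SMILES: 2 Br, 13 C, 1 O.
Implicit hydrogens by atom environment:
  7 × C: 2 H each → 14
  3 × C: 3 H each → 9
  2 × Br: no H
  2 × C: no H
  1 × C: 1 H
  1 × O: no H
  Total hydrogens = 24.
Molecular formula: C13H24Br2O

C13H24Br2O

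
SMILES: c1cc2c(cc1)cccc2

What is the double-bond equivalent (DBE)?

Molecular formula from the SMILES: C10H8.
DoU = (2C + 2 + N − H − X)/2 = (2·10 + 2 + 0 − 8 − 0)/2 = 14/2 = 7.
(Structurally: 2 ring(s) + 5 π bond(s) = 7.)

7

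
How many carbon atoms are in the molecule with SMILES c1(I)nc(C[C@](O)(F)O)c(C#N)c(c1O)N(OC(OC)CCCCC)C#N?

16

The symbol for carbon appears 16 times in the SMILES. Lowercase c denotes aromatic carbon and counts toward C.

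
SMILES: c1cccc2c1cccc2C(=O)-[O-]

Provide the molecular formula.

C11H7O2-

Heavy atoms from the SMILES: 11 C, 2 O.
Implicit hydrogens by atom environment:
  7 × C (aromatic): 1 H each → 7
  3 × C (aromatic): no H
  1 × C: no H
  1 × O: no H
  1 × O (charge -1): no H
  Total hydrogens = 7.
Net charge -1.
Molecular formula: C11H7O2-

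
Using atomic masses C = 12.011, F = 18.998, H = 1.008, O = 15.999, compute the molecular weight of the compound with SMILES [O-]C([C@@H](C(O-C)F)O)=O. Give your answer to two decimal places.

Molecular formula: C4H6FO4-.
M = 4×12.011 + 1×18.998 + 6×1.008 + 4×15.999 = 137.09 g/mol.

137.09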